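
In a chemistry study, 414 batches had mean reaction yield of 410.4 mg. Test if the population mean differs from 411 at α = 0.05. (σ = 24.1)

z = (x̄ - μ₀)/(σ/√n) = (410.4 - 411)/(24.1/√414) = -0.507. Critical value: ±1.96. Since |-0.507| ≤ 1.96, Fail to reject H₀.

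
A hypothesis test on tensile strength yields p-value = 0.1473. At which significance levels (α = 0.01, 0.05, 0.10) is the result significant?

p = 0.1473. Not significant at any of the given levels.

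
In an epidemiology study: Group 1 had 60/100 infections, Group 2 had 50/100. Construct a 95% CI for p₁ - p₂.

p̂₁ = 0.6, p̂₂ = 0.5. Difference = 0.1. CI = (-0.037, 0.237)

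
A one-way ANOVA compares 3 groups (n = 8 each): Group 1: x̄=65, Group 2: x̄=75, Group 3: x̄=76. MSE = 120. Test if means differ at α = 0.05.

Grand mean = 72.0. SS_between = 592.0, MS_between = 296.0. F = 2.467, F_crit ≈ 3.467. Fail to reject H₀.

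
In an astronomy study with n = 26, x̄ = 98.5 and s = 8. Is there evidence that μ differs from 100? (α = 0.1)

t = (x̄ - μ₀)/(s/√n) = (98.5 - 100)/(8/√26) = -0.956. df = 25, critical t = ±1.708. Fail to reject H₀.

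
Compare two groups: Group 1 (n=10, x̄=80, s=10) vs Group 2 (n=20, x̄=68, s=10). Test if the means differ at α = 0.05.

Pooled sp = 10.0. t = 3.098, df = 28. Critical t = ±2.048. Reject H₀.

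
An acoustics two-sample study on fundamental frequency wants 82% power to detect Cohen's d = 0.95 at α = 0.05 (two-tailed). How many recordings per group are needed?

z_{α/2} = 1.96, z_β = Φ⁻¹(0.82) = 0.915. For large effect (d = 0.95): n per group = 2(z_{α/2} + z_β)²/d² = 2(1.96 + 0.915)²/0.95² = 18.3 → 19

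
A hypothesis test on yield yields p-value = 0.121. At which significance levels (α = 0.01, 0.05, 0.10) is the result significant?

p = 0.121. Not significant at any of the given levels.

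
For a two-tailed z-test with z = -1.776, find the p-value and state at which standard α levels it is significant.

p = 2·P(Z > |-1.776|) = 2·(1 - Φ(1.776)) ≈ 0.0757. Significant at α = 0.1.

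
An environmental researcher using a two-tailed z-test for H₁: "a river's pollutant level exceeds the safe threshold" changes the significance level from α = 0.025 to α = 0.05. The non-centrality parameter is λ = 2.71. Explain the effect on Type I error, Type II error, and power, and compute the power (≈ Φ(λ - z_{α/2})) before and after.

Increasing α from 0.025 to 0.05:
• Type I error rate increases (α is the Type I rate by definition).
• Critical value moves from z_{α/2} = 2.241 to 1.96, so power = Φ(λ - z_{α/2}) goes from Φ(2.71 - 2.241) = 0.68 to Φ(2.71 - 1.96) = 0.773.
• Type II error rate β = 1 - power therefore decreases (0.32 → 0.227).
Appropriate when false negatives are costly — here, allowing unsafe pollution to continue.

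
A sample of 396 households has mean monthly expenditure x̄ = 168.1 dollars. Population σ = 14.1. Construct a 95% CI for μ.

CI = x̄ ± z*(σ/√n) = 168.1 ± 1.96(14.1/√396) = 168.1 ± 1.39 = (166.71, 169.49)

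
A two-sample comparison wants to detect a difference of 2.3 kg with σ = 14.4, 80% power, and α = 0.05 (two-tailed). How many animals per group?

n per group = 2(z_α/2 + z_β)²σ²/d² = 2×(1.96 + 0.84)²×14.4²/2.3² = 614.6 → n = 615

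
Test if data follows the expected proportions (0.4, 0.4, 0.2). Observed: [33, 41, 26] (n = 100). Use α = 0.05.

Expected: [40.0, 40.0, 20.0]. χ² = 3.05. df = 2, critical = 5.991. Fail to reject H₀.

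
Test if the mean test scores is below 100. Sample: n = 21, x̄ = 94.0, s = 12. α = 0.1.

t = (94.0 - 100)/(12/√21) = -2.291, df = 20. Critical t = -1.325. Reject H₀.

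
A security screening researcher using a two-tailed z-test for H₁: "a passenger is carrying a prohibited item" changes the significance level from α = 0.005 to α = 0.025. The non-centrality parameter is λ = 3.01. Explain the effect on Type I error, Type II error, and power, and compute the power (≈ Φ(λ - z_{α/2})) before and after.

Increasing α from 0.005 to 0.025:
• Type I error rate increases (α is the Type I rate by definition).
• Critical value moves from z_{α/2} = 2.807 to 2.241, so power = Φ(λ - z_{α/2}) goes from Φ(3.01 - 2.807) = 0.58 to Φ(3.01 - 2.241) = 0.779.
• Type II error rate β = 1 - power therefore decreases (0.42 → 0.221).
Appropriate when false negatives are costly — here, letting a prohibited item through — security breach.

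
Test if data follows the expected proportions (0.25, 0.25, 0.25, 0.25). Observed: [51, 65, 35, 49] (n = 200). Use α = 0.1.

Expected: [50.0, 50.0, 50.0, 50.0]. χ² = 9.04. df = 3, critical = 6.251. Reject H₀.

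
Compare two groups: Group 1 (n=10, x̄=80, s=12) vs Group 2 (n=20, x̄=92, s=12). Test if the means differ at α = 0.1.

Pooled sp = 12.0. t = -2.582, df = 28. Critical t = ±1.701. Reject H₀.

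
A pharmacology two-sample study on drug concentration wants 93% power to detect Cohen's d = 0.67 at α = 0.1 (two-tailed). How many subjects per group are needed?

z_{α/2} = 1.645, z_β = Φ⁻¹(0.93) = 1.476. For medium effect (d = 0.67): n per group = 2(z_{α/2} + z_β)²/d² = 2(1.645 + 1.476)²/0.67² = 43.4 → 44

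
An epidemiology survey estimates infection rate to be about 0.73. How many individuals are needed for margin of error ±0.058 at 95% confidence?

n = z²p(1-p)/E² = 1.96²×0.73×0.27/0.058² = 225.1 → n = 226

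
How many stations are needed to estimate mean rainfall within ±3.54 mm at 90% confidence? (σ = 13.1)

n = (z*σ/E)² = (1.645×13.1/3.54)² = 37.1 → n = 38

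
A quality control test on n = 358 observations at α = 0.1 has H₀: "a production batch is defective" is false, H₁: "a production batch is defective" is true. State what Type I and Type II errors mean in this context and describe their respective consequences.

Type I (false positive): concluding that a production batch is defective when it is not — scrapping a good batch — wasted material and cost for no reason. Type II (false negative): failing to conclude that a production batch is defective when it is — shipping a defective batch — faulty products reach customers. Which is costlier depends on domain priorities and is a judgement call rather than a statistical fact.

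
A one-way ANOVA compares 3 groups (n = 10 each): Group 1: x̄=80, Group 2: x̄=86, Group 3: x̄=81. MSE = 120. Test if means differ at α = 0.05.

Grand mean = 82.33. SS_between = 206.67, MS_between = 103.33. F = 0.861, F_crit ≈ 3.354. Fail to reject H₀.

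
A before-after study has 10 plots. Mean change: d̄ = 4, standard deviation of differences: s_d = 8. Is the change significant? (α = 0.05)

t = d̄/(s_d/√n) = 4/(8/√10) = 1.581. df = 9, critical t = ±2.262. Fail to reject H₀.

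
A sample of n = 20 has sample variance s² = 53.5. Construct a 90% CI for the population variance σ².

df = 19. χ²_{0.05} = 30.144, χ²_{0.95} = 10.117. CI for σ² = ((n-1)s²/χ²_{α/2}, (n-1)s²/χ²_{1-α/2}) = (19·53.5/30.144, 19·53.5/10.117) = (33.72, 100.47)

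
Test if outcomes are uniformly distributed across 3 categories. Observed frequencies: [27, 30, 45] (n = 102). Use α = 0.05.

Expected = 34 each. χ² = Σ(O-E)²/E = 5.471. df = 2, critical value = 5.991. Fail to reject H₀.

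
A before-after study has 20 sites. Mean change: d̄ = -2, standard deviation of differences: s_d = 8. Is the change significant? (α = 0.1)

t = d̄/(s_d/√n) = -2/(8/√20) = -1.118. df = 19, critical t = ±1.729. Fail to reject H₀.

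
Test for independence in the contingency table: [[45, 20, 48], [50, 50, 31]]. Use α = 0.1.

χ² = 15.535. df = 2, critical = 4.605. Reject H₀. Variables are dependent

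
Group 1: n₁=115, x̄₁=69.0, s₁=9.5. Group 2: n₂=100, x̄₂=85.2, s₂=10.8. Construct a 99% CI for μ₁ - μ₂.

Difference = -16.2. SE = √(9.5²/115 + 10.8²/100) = 1.397. CI = (-19.8, -12.6)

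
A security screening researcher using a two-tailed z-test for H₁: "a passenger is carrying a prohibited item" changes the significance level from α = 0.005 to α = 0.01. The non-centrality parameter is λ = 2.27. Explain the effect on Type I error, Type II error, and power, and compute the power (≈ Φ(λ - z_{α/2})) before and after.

Increasing α from 0.005 to 0.01:
• Type I error rate increases (α is the Type I rate by definition).
• Critical value moves from z_{α/2} = 2.807 to 2.576, so power = Φ(λ - z_{α/2}) goes from Φ(2.27 - 2.807) = 0.296 to Φ(2.27 - 2.576) = 0.38.
• Type II error rate β = 1 - power therefore decreases (0.704 → 0.62).
Appropriate when false negatives are costly — here, letting a prohibited item through — security breach.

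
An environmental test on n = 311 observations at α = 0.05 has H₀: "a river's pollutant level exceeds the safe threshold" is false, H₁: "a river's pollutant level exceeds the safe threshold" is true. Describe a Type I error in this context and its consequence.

Type I error: rejecting H₀ when it is true — concluding that a river's pollutant level exceeds the safe threshold when in fact it is not. Consequence: shutting down a compliant factory unnecessarily.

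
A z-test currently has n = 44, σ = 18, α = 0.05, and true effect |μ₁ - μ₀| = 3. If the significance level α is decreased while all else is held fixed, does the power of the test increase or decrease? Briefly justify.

Power decreases: a smaller α raises the critical value, so less of the H₁ sampling distribution falls in the rejection region.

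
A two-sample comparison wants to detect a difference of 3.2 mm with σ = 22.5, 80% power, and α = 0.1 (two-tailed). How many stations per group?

n per group = 2(z_α/2 + z_β)²σ²/d² = 2×(1.645 + 0.84)²×22.5²/3.2² = 610.6 → n = 611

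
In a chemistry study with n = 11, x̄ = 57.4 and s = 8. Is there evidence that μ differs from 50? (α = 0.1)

t = (x̄ - μ₀)/(s/√n) = (57.4 - 50)/(8/√11) = 3.068. df = 10, critical t = ±1.812. Reject H₀.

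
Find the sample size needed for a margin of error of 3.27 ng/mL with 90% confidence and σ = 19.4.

n = (z*σ/E)² = (1.645×19.4/3.27)² = 95.2 → n = 96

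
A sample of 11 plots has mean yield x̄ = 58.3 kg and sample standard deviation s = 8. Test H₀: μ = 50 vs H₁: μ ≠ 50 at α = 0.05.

t = (x̄ - μ₀)/(s/√n) = (58.3 - 50)/(8/√11) = 3.441. df = 10, critical t = ±2.228. Reject H₀.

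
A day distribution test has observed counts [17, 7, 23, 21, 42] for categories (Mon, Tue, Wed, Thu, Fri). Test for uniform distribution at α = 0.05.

Expected = 22 each. χ² = Σ(O-E)²/E = 29.636. df = 4, critical value = 9.488. Reject H₀.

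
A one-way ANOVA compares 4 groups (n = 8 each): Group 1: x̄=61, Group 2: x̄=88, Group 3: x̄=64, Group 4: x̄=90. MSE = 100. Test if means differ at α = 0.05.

Grand mean = 75.75. SS_between = 5670.0, MS_between = 1890.0. F = 18.9, F_crit ≈ 2.947. Reject H₀.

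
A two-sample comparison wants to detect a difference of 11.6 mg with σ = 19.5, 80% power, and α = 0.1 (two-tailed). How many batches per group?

n per group = 2(z_α/2 + z_β)²σ²/d² = 2×(1.645 + 0.84)²×19.5²/11.6² = 34.9 → n = 35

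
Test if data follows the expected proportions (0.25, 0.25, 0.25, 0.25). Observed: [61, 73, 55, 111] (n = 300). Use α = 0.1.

Expected: [75.0, 75.0, 75.0, 75.0]. χ² = 25.28. df = 3, critical = 6.251. Reject H₀.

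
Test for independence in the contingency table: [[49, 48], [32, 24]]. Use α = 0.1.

χ² = 0.626. df = 1, critical = 2.706. Fail to reject H₀. No evidence of dependence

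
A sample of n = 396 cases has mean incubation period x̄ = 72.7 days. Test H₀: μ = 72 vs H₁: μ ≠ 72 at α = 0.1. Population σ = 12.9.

z = (x̄ - μ₀)/(σ/√n) = (72.7 - 72)/(12.9/√396) = 1.08. Critical value: ±1.645. Since |1.08| ≤ 1.645, Fail to reject H₀.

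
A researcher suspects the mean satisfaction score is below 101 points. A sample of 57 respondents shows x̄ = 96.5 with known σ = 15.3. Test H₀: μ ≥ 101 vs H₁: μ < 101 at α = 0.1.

z = -2.221. Critical value: -1.28. Reject H₀.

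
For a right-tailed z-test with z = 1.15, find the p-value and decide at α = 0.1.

p = P(Z > 1.15) = 1 - Φ(1.15) ≈ 0.1251. Since p ≥ 0.1, fail to reject H₀ (not significant) at α = 0.1.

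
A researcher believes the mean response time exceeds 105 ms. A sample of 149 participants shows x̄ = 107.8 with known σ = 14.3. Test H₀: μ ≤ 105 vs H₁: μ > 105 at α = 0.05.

z = 2.39. Critical value: 1.645. Reject H₀.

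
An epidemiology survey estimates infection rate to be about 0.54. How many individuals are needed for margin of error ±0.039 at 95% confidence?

n = z²p(1-p)/E² = 1.96²×0.54×0.46/0.039² = 627.4 → n = 628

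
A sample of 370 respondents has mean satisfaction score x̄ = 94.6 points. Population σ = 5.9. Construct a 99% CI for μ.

CI = x̄ ± z*(σ/√n) = 94.6 ± 2.576(5.9/√370) = 94.6 ± 0.79 = (93.81, 95.39)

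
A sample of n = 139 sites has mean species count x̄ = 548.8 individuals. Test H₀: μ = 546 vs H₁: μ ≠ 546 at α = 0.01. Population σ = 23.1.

z = (x̄ - μ₀)/(σ/√n) = (548.8 - 546)/(23.1/√139) = 1.429. Critical value: ±2.576. Since |1.429| ≤ 2.576, Fail to reject H₀.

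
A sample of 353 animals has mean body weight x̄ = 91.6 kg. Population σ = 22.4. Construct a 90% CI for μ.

CI = x̄ ± z*(σ/√n) = 91.6 ± 1.645(22.4/√353) = 91.6 ± 1.96 = (89.64, 93.56)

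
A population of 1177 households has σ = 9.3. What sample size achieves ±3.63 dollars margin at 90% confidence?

Without FPC: n₀ = (1.645×9.3/3.63)² = 17.762. With FPC: n = n₀N/(n₀+N-1) = 17.5 → n = 18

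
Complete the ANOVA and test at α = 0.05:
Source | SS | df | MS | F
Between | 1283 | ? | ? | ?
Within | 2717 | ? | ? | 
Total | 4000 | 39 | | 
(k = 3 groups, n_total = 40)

df_between = 2, df_within = 37. MS_between = 641.5, MS_within = 73.43. F = 8.736, F_crit ≈ 3.252. Reject H₀.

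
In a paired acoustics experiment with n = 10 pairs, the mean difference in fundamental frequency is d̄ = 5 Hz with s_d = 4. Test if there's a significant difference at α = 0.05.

t = d̄/(s_d/√n) = 5/(4/√10) = 3.953. df = 9, critical t = ±2.262. Reject H₀.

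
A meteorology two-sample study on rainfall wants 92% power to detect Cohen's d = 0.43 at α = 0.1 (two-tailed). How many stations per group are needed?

z_{α/2} = 1.645, z_β = Φ⁻¹(0.92) = 1.405. For small effect (d = 0.43): n per group = 2(z_{α/2} + z_β)²/d² = 2(1.645 + 1.405)²/0.43² = 100.6 → 101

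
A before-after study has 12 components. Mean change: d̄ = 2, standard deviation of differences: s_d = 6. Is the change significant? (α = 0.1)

t = d̄/(s_d/√n) = 2/(6/√12) = 1.155. df = 11, critical t = ±1.796. Fail to reject H₀.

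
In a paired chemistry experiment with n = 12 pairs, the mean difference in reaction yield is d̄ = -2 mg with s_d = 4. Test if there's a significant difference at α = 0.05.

t = d̄/(s_d/√n) = -2/(4/√12) = -1.732. df = 11, critical t = ±2.201. Fail to reject H₀.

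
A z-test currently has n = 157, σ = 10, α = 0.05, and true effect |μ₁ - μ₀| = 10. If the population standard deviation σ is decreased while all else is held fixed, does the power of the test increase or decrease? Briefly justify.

Power increases: a smaller σ shrinks the standard error σ/√n, moving the sampling distribution under H₁ further from the critical value.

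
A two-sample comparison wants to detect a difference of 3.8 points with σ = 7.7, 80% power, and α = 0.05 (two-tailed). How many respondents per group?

n per group = 2(z_α/2 + z_β)²σ²/d² = 2×(1.96 + 0.84)²×7.7²/3.8² = 64.4 → n = 65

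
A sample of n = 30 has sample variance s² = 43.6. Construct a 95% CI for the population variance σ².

df = 29. χ²_{0.025} = 45.722, χ²_{0.975} = 16.047. CI for σ² = ((n-1)s²/χ²_{α/2}, (n-1)s²/χ²_{1-α/2}) = (29·43.6/45.722, 29·43.6/16.047) = (27.65, 78.79)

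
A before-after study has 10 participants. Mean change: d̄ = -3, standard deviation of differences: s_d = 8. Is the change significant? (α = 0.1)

t = d̄/(s_d/√n) = -3/(8/√10) = -1.186. df = 9, critical t = ±1.833. Fail to reject H₀.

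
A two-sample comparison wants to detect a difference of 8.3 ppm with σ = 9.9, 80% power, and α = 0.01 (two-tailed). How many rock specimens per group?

n per group = 2(z_α/2 + z_β)²σ²/d² = 2×(2.576 + 0.84)²×9.9²/8.3² = 33.2 → n = 34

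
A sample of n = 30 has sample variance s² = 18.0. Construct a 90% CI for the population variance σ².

df = 29. χ²_{0.05} = 42.557, χ²_{0.95} = 17.708. CI for σ² = ((n-1)s²/χ²_{α/2}, (n-1)s²/χ²_{1-α/2}) = (29·18.0/42.557, 29·18.0/17.708) = (12.27, 29.48)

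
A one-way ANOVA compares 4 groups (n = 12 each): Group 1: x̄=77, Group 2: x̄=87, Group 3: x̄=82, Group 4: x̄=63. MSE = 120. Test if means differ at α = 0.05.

Grand mean = 77.25. SS_between = 3849.0, MS_between = 1283.0. F = 10.692, F_crit ≈ 2.816. Reject H₀.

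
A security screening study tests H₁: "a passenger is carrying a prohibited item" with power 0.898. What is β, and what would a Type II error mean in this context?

β = 1 - power = 1 - 0.898 = 0.102. A Type II error is failing to reject H₀ when H₀ is false (false negative) — here, failing to conclude that a passenger is carrying a prohibited item when in fact it is true. Consequence: letting a prohibited item through — security breach.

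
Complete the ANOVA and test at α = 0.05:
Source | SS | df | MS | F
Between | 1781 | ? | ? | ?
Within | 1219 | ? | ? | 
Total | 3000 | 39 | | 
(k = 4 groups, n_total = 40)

df_between = 3, df_within = 36. MS_between = 593.67, MS_within = 33.86. F = 17.532, F_crit ≈ 2.866. Reject H₀.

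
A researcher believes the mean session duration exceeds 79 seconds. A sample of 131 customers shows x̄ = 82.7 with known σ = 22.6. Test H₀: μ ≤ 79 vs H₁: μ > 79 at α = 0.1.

z = 1.874. Critical value: 1.28. Reject H₀.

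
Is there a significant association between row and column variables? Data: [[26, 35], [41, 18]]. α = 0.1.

χ² = 8.78. df = 1, critical = 2.706. Reject H₀. Variables are dependent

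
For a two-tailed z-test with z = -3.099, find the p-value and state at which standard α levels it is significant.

p = 2·P(Z > |-3.099|) = 2·(1 - Φ(3.099)) ≈ 0.0019. Significant at α = 0.1; Significant at α = 0.05; Significant at α = 0.01.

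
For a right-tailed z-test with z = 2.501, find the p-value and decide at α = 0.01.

p = P(Z > 2.501) = 1 - Φ(2.501) ≈ 0.0062. Since p < 0.01, reject H₀ (significant) at α = 0.01.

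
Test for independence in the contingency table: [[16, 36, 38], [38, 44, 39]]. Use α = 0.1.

χ² = 5.337. df = 2, critical = 4.605. Reject H₀. Variables are dependent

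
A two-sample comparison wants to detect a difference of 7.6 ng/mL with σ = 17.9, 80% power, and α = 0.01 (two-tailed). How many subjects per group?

n per group = 2(z_α/2 + z_β)²σ²/d² = 2×(2.576 + 0.84)²×17.9²/7.6² = 129.5 → n = 130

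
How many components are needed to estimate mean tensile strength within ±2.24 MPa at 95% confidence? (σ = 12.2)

n = (z*σ/E)² = (1.96×12.2/2.24)² = 114.0 → n = 114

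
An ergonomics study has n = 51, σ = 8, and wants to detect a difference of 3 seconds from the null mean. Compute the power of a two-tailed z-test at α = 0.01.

SE = σ/√n = 8/√51 = 1.12. Non-centrality λ = d/SE = 3/1.12 = 2.678. Power ≈ Φ(λ - z_{α/2}) = Φ(2.678 - 2.576) = Φ(0.102) = 0.541.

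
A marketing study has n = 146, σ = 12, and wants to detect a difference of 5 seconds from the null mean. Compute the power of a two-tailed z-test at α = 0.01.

SE = σ/√n = 12/√146 = 0.993. Non-centrality λ = d/SE = 5/0.993 = 5.035. Power ≈ Φ(λ - z_{α/2}) = Φ(5.035 - 2.576) = Φ(2.459) = 0.993.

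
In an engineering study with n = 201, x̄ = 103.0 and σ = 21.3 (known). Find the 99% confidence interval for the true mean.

CI = x̄ ± z*(σ/√n) = 103.0 ± 2.576(21.3/√201) = 103.0 ± 3.87 = (99.13, 106.87)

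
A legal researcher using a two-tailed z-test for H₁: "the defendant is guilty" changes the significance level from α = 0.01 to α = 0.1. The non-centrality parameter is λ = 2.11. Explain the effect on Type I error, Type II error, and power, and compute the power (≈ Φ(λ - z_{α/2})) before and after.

Increasing α from 0.01 to 0.1:
• Type I error rate increases (α is the Type I rate by definition).
• Critical value moves from z_{α/2} = 2.576 to 1.645, so power = Φ(λ - z_{α/2}) goes from Φ(2.11 - 2.576) = 0.321 to Φ(2.11 - 1.645) = 0.679.
• Type II error rate β = 1 - power therefore decreases (0.679 → 0.321).
Appropriate when false negatives are costly — here, acquitting a guilty person.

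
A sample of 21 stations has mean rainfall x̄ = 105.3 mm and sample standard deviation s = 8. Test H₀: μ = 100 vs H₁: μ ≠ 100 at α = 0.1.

t = (x̄ - μ₀)/(s/√n) = (105.3 - 100)/(8/√21) = 3.036. df = 20, critical t = ±1.725. Reject H₀.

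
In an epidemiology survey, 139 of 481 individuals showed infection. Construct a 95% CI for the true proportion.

p̂ = 0.289. CI = p̂ ± z*√(p̂(1-p̂)/n) = (0.248, 0.329)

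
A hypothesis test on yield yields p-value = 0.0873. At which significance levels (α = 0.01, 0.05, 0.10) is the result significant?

p = 0.0873. Significant at: α = 0.1.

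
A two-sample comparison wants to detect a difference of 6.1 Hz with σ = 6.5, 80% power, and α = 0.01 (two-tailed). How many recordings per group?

n per group = 2(z_α/2 + z_β)²σ²/d² = 2×(2.576 + 0.84)²×6.5²/6.1² = 26.5 → n = 27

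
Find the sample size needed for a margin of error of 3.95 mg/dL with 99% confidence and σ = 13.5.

n = (z*σ/E)² = (2.576×13.5/3.95)² = 77.5 → n = 78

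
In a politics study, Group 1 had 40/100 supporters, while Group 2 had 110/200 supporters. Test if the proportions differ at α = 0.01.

p̂₁ = 0.4, p̂₂ = 0.55, pooled p̂ = 0.5. z = -2.449. Critical: ±2.576. Fail to reject H₀.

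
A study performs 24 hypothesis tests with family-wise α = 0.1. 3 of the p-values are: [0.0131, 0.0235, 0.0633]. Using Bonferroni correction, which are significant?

Bonferroni α = 0.1/24 = 0.00417. None of the given p-values are significant.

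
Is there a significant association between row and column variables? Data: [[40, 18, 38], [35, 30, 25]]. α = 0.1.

χ² = 5.828. df = 2, critical = 4.605. Reject H₀. Variables are dependent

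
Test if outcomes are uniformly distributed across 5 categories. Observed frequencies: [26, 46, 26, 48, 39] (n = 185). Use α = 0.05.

Expected = 37 each. χ² = Σ(O-E)²/E = 12.108. df = 4, critical value = 9.488. Reject H₀.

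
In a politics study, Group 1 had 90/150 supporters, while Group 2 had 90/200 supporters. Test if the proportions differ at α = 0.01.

p̂₁ = 0.6, p̂₂ = 0.45, pooled p̂ = 0.514. z = 2.779. Critical: ±2.576. Reject H₀.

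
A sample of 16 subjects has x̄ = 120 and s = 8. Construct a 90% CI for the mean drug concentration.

CI = x̄ ± t*(s/√n) = 120 ± 1.753(8/√16) = (116.49, 123.51)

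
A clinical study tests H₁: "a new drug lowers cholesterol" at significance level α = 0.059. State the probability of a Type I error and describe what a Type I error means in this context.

P(Type I error) = α = 0.059. A Type I error is rejecting H₀ when H₀ is actually true (false positive) — here, concluding that a new drug lowers cholesterol when in fact this is not the case. Consequence: approving an ineffective drug — patients take a useless medication and may skip effective alternatives.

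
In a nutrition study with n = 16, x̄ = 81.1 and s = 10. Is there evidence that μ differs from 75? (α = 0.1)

t = (x̄ - μ₀)/(s/√n) = (81.1 - 75)/(10/√16) = 2.44. df = 15, critical t = ±1.753. Reject H₀.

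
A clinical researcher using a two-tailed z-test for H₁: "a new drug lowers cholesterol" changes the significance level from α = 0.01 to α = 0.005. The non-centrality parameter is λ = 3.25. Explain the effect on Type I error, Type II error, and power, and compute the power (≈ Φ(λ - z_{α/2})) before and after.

Decreasing α from 0.01 to 0.005:
• Type I error rate decreases (α is the Type I rate by definition).
• Critical value moves from z_{α/2} = 2.576 to 2.807, so power = Φ(λ - z_{α/2}) goes from Φ(3.25 - 2.576) = 0.75 to Φ(3.25 - 2.807) = 0.671.
• Type II error rate β = 1 - power therefore increases (0.25 → 0.329).
Appropriate when false positives are costly — here, approving an ineffective drug — patients take a useless medication and may skip effective alternatives.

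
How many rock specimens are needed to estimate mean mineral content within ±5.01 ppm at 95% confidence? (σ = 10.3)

n = (z*σ/E)² = (1.96×10.3/5.01)² = 16.2 → n = 17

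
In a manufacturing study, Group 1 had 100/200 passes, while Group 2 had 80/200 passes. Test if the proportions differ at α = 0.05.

p̂₁ = 0.5, p̂₂ = 0.4, pooled p̂ = 0.45. z = 2.01. Critical: ±1.96. Reject H₀.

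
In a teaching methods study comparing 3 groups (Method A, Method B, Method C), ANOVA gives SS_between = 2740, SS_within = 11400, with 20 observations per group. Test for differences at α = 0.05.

df_between = 2, df_within = 57. F = MS_between/MS_within = 1370.0/200.0 = 6.85. F_crit ≈ 3.159. Reject H₀. At least one mean differs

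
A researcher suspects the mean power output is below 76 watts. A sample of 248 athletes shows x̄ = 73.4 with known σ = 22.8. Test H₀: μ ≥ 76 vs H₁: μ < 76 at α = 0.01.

z = -1.796. Critical value: -2.33. Fail to reject H₀.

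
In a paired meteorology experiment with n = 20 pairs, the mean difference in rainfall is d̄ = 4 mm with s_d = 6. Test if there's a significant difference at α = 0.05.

t = d̄/(s_d/√n) = 4/(6/√20) = 2.981. df = 19, critical t = ±2.093. Reject H₀.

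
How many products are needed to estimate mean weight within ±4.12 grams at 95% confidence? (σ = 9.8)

n = (z*σ/E)² = (1.96×9.8/4.12)² = 21.7 → n = 22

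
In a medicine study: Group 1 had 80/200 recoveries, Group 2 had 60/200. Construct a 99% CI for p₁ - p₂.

p̂₁ = 0.4, p̂₂ = 0.3. Difference = 0.1. CI = (-0.022, 0.222)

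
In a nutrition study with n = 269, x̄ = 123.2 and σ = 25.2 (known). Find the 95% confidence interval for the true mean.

CI = x̄ ± z*(σ/√n) = 123.2 ± 1.96(25.2/√269) = 123.2 ± 3.01 = (120.19, 126.21)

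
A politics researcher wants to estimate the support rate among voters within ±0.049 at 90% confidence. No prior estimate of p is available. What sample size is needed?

Conservative approach: use p = 0.5 (maximizes p(1-p) = 0.25). n = z²(0.25)/E² = 1.645²×0.25/0.049² = 281.8 → n = 282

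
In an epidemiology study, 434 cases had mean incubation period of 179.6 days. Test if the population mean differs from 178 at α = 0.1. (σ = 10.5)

z = (x̄ - μ₀)/(σ/√n) = (179.6 - 178)/(10.5/√434) = 3.175. Critical value: ±1.645. Since |3.175| > 1.645, Reject H₀.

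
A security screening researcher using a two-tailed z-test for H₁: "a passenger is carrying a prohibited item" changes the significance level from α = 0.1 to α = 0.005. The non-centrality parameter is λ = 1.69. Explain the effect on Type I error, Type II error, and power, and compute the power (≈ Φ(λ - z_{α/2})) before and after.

Decreasing α from 0.1 to 0.005:
• Type I error rate decreases (α is the Type I rate by definition).
• Critical value moves from z_{α/2} = 1.645 to 2.807, so power = Φ(λ - z_{α/2}) goes from Φ(1.69 - 1.645) = 0.518 to Φ(1.69 - 2.807) = 0.132.
• Type II error rate β = 1 - power therefore increases (0.482 → 0.868).
Appropriate when false positives are costly — here, detaining an innocent passenger — delay and inconvenience.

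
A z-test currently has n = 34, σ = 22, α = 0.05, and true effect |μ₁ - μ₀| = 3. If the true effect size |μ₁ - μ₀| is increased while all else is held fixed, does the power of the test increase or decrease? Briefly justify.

Power increases: a larger true effect increases the non-centrality λ = |μ₁ - μ₀|/(σ/√n).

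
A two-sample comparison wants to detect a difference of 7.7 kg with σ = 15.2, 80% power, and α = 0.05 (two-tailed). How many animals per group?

n per group = 2(z_α/2 + z_β)²σ²/d² = 2×(1.96 + 0.84)²×15.2²/7.7² = 61.1 → n = 62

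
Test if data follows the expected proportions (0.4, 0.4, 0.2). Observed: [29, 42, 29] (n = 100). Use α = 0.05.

Expected: [40.0, 40.0, 20.0]. χ² = 7.175. df = 2, critical = 5.991. Reject H₀.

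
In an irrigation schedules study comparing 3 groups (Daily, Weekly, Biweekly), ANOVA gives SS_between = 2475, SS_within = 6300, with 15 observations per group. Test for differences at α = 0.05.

df_between = 2, df_within = 42. F = MS_between/MS_within = 1237.5/150.0 = 8.25. F_crit ≈ 3.22. Reject H₀. At least one mean differs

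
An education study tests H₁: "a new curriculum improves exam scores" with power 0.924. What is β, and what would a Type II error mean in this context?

β = 1 - power = 1 - 0.924 = 0.076. A Type II error is failing to reject H₀ when H₀ is false (false negative) — here, failing to conclude that a new curriculum improves exam scores when in fact it is true. Consequence: keeping the old curriculum when the new one would have helped students.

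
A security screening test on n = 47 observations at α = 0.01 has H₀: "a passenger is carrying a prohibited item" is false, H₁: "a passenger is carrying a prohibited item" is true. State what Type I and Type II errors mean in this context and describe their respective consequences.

Type I (false positive): concluding that a passenger is carrying a prohibited item when it is not — detaining an innocent passenger — delay and inconvenience. Type II (false negative): failing to conclude that a passenger is carrying a prohibited item when it is — letting a prohibited item through — security breach. Which is costlier depends on domain priorities and is a judgement call rather than a statistical fact.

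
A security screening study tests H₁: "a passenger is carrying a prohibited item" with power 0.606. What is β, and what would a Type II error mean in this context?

β = 1 - power = 1 - 0.606 = 0.394. A Type II error is failing to reject H₀ when H₀ is false (false negative) — here, failing to conclude that a passenger is carrying a prohibited item when in fact it is true. Consequence: letting a prohibited item through — security breach.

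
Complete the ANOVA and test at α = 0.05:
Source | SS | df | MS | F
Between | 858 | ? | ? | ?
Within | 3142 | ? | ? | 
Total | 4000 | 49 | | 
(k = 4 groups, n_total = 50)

df_between = 3, df_within = 46. MS_between = 286.0, MS_within = 68.3. F = 4.187, F_crit ≈ 2.807. Reject H₀.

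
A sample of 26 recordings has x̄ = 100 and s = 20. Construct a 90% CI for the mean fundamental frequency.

CI = x̄ ± t*(s/√n) = 100 ± 1.708(20/√26) = (93.3, 106.7)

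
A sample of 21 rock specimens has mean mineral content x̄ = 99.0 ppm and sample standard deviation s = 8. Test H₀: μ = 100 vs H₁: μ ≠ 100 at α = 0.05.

t = (x̄ - μ₀)/(s/√n) = (99.0 - 100)/(8/√21) = -0.573. df = 20, critical t = ±2.086. Fail to reject H₀.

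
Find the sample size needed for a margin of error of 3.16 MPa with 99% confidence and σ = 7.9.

n = (z*σ/E)² = (2.576×7.9/3.16)² = 41.5 → n = 42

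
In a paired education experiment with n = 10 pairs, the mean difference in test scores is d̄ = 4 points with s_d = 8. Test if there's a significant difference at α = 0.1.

t = d̄/(s_d/√n) = 4/(8/√10) = 1.581. df = 9, critical t = ±1.833. Fail to reject H₀.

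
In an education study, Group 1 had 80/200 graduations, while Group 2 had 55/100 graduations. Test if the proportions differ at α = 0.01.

p̂₁ = 0.4, p̂₂ = 0.55, pooled p̂ = 0.45. z = -2.462. Critical: ±2.576. Fail to reject H₀.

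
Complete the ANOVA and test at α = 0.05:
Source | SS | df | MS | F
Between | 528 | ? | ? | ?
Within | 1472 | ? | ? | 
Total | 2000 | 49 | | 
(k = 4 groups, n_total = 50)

df_between = 3, df_within = 46. MS_between = 176.0, MS_within = 32.0. F = 5.5, F_crit ≈ 2.807. Reject H₀.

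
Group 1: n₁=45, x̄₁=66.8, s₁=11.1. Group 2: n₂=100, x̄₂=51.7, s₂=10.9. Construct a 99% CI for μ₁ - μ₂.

Difference = 15.1. SE = √(11.1²/45 + 10.9²/100) = 1.981. CI = (10.0, 20.2)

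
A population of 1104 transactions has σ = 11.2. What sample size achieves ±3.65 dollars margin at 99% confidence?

Without FPC: n₀ = (2.576×11.2/3.65)² = 62.48. With FPC: n = n₀N/(n₀+N-1) = 59.2 → n = 60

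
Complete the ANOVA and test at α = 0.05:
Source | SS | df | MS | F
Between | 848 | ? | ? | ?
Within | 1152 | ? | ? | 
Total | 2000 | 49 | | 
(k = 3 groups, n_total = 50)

df_between = 2, df_within = 47. MS_between = 424.0, MS_within = 24.51. F = 17.299, F_crit ≈ 3.195. Reject H₀.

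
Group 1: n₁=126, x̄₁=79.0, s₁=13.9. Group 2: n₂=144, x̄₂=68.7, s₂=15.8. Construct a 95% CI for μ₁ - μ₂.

Difference = 10.3. SE = √(13.9²/126 + 15.8²/144) = 1.807. CI = (6.76, 13.84)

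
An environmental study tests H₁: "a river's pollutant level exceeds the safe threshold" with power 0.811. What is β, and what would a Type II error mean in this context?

β = 1 - power = 1 - 0.811 = 0.189. A Type II error is failing to reject H₀ when H₀ is false (false negative) — here, failing to conclude that a river's pollutant level exceeds the safe threshold when in fact it is true. Consequence: allowing unsafe pollution to continue.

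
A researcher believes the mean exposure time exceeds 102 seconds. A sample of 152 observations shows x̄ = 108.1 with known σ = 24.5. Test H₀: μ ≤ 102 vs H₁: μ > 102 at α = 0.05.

z = 3.07. Critical value: 1.645. Reject H₀.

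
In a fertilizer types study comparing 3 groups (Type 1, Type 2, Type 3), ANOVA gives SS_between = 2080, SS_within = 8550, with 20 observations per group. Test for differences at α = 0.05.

df_between = 2, df_within = 57. F = MS_between/MS_within = 1040.0/150.0 = 6.933. F_crit ≈ 3.159. Reject H₀. At least one mean differs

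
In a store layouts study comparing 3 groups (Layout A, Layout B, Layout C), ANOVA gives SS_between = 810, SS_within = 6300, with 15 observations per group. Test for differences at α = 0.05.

df_between = 2, df_within = 42. F = MS_between/MS_within = 405.0/150.0 = 2.7. F_crit ≈ 3.22. Fail to reject H₀.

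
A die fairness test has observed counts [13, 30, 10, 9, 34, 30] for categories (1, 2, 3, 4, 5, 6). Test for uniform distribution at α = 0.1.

Expected = 21 each. χ² = Σ(O-E)²/E = 31.429. df = 5, critical value = 9.236. Reject H₀.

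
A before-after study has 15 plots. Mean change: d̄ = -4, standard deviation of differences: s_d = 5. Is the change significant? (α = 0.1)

t = d̄/(s_d/√n) = -4/(5/√15) = -3.098. df = 14, critical t = ±1.761. Reject H₀.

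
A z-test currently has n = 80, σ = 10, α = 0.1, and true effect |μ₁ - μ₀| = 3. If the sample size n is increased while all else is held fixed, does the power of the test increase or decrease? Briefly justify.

Power increases: a larger n shrinks the standard error σ/√n, moving the sampling distribution under H₁ further from the critical value.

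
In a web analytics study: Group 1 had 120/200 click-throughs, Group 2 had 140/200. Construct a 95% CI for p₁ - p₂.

p̂₁ = 0.6, p̂₂ = 0.7. Difference = -0.1. CI = (-0.193, -0.007)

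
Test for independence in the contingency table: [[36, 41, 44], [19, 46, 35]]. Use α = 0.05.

χ² = 4.613. df = 2, critical = 5.991. Fail to reject H₀. No evidence of dependence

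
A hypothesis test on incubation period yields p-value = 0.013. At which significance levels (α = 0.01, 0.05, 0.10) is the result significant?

p = 0.013. Significant at: α = 0.05, 0.1.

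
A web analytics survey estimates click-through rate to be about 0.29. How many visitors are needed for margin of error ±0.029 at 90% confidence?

n = z²p(1-p)/E² = 1.645²×0.29×0.71/0.029² = 662.5 → n = 663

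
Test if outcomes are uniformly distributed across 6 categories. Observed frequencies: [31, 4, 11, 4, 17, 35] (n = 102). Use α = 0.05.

Expected = 17 each. χ² = Σ(O-E)²/E = 52.588. df = 5, critical value = 11.07. Reject H₀.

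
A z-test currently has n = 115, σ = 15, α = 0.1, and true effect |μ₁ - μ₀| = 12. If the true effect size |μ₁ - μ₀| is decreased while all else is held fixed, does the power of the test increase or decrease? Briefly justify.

Power decreases: a smaller true effect decreases the non-centrality λ = |μ₁ - μ₀|/(σ/√n).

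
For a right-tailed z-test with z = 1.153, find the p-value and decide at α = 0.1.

p = P(Z > 1.153) = 1 - Φ(1.153) ≈ 0.1245. Since p ≥ 0.1, fail to reject H₀ (not significant) at α = 0.1.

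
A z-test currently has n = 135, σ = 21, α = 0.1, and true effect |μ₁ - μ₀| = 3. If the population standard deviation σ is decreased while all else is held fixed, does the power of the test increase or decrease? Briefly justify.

Power increases: a smaller σ shrinks the standard error σ/√n, moving the sampling distribution under H₁ further from the critical value.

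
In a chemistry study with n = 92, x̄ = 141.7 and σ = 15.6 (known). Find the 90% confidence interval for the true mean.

CI = x̄ ± z*(σ/√n) = 141.7 ± 1.645(15.6/√92) = 141.7 ± 2.68 = (139.02, 144.38)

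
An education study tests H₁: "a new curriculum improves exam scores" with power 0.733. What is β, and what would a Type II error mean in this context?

β = 1 - power = 1 - 0.733 = 0.267. A Type II error is failing to reject H₀ when H₀ is false (false negative) — here, failing to conclude that a new curriculum improves exam scores when in fact it is true. Consequence: keeping the old curriculum when the new one would have helped students.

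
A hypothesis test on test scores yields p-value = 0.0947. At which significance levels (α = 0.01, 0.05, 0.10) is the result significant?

p = 0.0947. Significant at: α = 0.1.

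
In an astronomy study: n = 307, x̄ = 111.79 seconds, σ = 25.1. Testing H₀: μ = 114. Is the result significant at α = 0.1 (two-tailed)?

z = (111.79 - 114)/(25.1/√307) = -1.543. Since |z| ≤ 1.645, not significant at α = 0.1.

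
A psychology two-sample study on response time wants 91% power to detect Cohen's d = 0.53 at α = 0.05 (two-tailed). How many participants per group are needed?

z_{α/2} = 1.96, z_β = Φ⁻¹(0.91) = 1.341. For medium effect (d = 0.53): n per group = 2(z_{α/2} + z_β)²/d² = 2(1.96 + 1.341)²/0.53² = 77.6 → 78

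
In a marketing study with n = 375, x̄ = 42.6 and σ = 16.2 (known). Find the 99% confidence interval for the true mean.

CI = x̄ ± z*(σ/√n) = 42.6 ± 2.576(16.2/√375) = 42.6 ± 2.15 = (40.45, 44.75)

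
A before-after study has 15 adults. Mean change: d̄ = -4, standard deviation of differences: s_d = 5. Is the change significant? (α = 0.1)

t = d̄/(s_d/√n) = -4/(5/√15) = -3.098. df = 14, critical t = ±1.761. Reject H₀.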